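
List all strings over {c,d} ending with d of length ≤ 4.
d, cd, dd, ccd, cdd, dcd, ddd, cccd, ccdd, cdcd, cddd, dccd, dcdd, ddcd, dddd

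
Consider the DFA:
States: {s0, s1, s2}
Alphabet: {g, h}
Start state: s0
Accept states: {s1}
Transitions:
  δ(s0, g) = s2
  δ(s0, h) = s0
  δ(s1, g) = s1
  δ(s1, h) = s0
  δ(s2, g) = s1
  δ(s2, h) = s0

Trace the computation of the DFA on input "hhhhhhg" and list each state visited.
read 'h': s0 → s0
  read 'h': s0 → s0
  read 'h': s0 → s0
  read 'h': s0 → s0
  read 'h': s0 → s0
  read 'h': s0 → s0
  read 'g': s0 → s2
s0 -> s0 -> s0 -> s0 -> s0 -> s0 -> s0 -> s2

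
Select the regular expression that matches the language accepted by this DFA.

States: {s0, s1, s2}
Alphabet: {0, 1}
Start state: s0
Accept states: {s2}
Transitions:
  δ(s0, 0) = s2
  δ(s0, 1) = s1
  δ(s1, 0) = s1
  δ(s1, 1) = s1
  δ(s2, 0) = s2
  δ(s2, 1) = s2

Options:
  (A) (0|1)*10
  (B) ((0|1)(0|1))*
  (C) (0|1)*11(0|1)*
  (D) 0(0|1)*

Check each option against the DFA on short strings; one disagreement eliminates an option:
  (A) (0|1)*10: on '0' the DFA goes s0 → s2 and accepts (s2 ∈ Accept), but the regex does not match it → eliminate
  (B) ((0|1)(0|1))*: on ε the DFA stays in s0 and rejects (s0 ∉ Accept), but the regex matches it → eliminate
  (C) (0|1)*11(0|1)*: on '0' the DFA goes s0 → s2 and accepts (s2 ∈ Accept), but the regex does not match it → eliminate
  (D) 0(0|1)*: agrees with the DFA on every string of length ≤ 6
Only (D) is consistent with the DFA.
(D) 0(0|1)*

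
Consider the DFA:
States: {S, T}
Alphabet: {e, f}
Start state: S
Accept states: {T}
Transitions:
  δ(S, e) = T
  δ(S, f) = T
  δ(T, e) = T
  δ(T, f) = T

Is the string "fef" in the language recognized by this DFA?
Processing string "fef":
  S --f--> T
  T --e--> T
  T --f--> T
Final state: T
Accept states: {T}
Yes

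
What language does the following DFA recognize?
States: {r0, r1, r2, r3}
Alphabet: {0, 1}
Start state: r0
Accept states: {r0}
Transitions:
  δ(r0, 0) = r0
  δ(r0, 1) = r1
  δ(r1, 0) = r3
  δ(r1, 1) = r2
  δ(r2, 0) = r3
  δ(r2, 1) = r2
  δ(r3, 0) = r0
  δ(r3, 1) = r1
Testing a few strings:
  '0100' → accept
  '0011' → reject
  '101' → reject
  '11' → reject
State roles: r0=value ≡ 0 (mod 4); r1=value ≡ 1 (mod 4); r2=value ≡ 3 (mod 4); r3=value ≡ 2 (mod 4)
All binary strings representing a multiple of 4 (read in base 2; leading zeros allowed and ε counts as 0)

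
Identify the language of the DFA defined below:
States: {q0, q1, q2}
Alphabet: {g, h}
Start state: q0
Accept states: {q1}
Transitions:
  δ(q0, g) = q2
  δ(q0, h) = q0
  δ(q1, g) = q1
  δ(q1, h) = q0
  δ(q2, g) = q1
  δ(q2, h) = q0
Testing a few strings:
  'g' → reject
  'hhgh' → reject
  'hh' → reject
  'hghh' → reject
State roles: q0=last symbol not g; q1=two trailing g's; q2=one trailing g
All strings over {g,h} ending with gg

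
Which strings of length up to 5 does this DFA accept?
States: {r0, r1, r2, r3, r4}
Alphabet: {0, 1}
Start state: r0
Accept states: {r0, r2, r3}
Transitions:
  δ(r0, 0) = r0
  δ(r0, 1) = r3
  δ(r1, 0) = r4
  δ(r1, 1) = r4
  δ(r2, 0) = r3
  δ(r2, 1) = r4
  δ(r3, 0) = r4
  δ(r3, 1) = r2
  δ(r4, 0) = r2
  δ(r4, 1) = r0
ε, 0, 1, 00, 01, 11, 000, 001, 011, 100, 101, 110, 0000, 0001, 0011, 0100, 0101, 0110, 1000, 1010, 1011, 1101, 1110, 1111, 00000, 00001, 00011, 00100, 00101, 00110, 01000, 01010, 01011, 01101, 01110, 01111, 10001, 10010, 10011, 10100, 10101, 10111, 11000, 11001, 11010, 11100, 11110, 11111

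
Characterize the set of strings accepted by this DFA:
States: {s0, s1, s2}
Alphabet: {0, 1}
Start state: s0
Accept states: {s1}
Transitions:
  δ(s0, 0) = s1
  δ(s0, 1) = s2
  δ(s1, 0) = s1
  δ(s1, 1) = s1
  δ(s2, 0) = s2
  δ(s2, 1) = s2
Testing a few strings:
  '110' → reject
  '001' → accept
  '01' → accept
  '1' → reject
State roles: s0=no input read; s1=started with 0; s2=started with 1 (dead)
All binary strings starting with 0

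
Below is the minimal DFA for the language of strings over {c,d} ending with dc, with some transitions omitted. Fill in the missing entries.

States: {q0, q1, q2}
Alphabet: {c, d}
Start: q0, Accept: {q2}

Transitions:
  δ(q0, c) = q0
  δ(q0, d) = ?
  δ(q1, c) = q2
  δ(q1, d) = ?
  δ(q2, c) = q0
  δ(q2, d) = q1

From the language and accept set, identify what each state tracks — q0: no suffix match; q1: one trailing d; q2: suffix is dc.
Each missing δ(q, a) is the state matching the new tracked value after reading a.
δ(q0, d) = q1; δ(q1, d) = q1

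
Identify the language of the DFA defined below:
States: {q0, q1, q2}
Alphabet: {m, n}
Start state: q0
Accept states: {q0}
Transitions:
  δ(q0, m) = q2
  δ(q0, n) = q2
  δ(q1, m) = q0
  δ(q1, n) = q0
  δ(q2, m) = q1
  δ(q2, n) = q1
Testing a few strings:
  'm' → reject
  'mn' → reject
  'nmm' → accept
  'nnnn' → reject
State roles: q0=length ≡ 0 (mod 3); q1=length ≡ 2 (mod 3); q2=length ≡ 1 (mod 3)
All strings over {m,n} whose length is a multiple of 3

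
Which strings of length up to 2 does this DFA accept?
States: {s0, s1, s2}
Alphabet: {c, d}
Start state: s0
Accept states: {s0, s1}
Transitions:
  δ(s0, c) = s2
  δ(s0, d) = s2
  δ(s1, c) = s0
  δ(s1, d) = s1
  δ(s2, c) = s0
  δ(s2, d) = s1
ε, cc, cd, dc, dd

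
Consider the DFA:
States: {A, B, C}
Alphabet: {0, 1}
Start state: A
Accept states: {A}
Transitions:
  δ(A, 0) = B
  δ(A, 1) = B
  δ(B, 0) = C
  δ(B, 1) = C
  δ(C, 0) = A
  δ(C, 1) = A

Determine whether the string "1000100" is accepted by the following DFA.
Processing string "1000100":
  A --1--> B
  B --0--> C
  C --0--> A
  A --0--> B
  B --1--> C
  C --0--> A
  A --0--> B
Final state: B
Accept states: {A}
No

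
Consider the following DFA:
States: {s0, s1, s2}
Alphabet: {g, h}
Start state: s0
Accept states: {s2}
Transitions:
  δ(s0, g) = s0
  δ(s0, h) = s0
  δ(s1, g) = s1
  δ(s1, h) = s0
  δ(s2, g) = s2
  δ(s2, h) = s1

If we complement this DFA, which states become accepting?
Complement accept states = All states \ Original accept states
= {s0, s1, s2} \ {s2}
{s0, s1}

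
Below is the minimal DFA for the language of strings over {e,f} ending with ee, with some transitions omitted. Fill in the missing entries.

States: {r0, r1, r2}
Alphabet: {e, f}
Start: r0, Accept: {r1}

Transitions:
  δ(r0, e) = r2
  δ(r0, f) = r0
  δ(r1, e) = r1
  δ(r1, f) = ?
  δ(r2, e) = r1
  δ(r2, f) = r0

From the language and accept set, identify what each state tracks — r0: last symbol not e; r1: two trailing e's; r2: one trailing e.
Each missing δ(q, a) is the state matching the new tracked value after reading a.
δ(r1, f) = r0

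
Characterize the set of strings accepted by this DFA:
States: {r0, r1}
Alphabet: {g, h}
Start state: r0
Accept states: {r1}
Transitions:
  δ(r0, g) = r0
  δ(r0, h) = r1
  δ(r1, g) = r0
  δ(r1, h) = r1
Testing a few strings:
  'h' → accept
  'g' → reject
  'hgg' → reject
  'hh' → accept
State roles: r0=last symbol not h; r1=last symbol is h
All strings over {g,h} ending with h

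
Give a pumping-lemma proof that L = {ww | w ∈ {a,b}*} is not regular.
Assume L is regular with pumping length p. Idea: pumping the leading a-block breaks the equality of the two halves.
Choose s = a^p b a^p b ∈ L (with w = a^p b). |s| = 2p+2 ≥ p. By the pumping lemma, s = xyz with |xy| ≤ p, |y| > 0, so y = a^k with k ≥ 1, in the first a-block. Then xy²z = a^(p+k) b a^p b, of length 2p+2+k. If k is odd this length is odd, so it cannot be of the form ww. If k is even, each half has length p+1+k/2 ≤ p+k, so the first half lies entirely inside the leading a-block and contains no b, while the second half ends in b; the halves differ. Either way xy²z ∉ L.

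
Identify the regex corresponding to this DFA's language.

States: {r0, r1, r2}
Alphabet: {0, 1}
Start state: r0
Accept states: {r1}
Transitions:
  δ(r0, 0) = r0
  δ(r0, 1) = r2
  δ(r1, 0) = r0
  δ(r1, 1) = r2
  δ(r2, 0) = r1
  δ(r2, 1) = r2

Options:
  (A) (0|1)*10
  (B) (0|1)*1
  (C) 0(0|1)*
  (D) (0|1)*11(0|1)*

Check each option against the DFA on short strings; one disagreement eliminates an option:
  (A) (0|1)*10: agrees with the DFA on every string of length ≤ 6
  (B) (0|1)*1: on '1' the DFA goes r0 → r2 and rejects (r2 ∉ Accept), but the regex matches it → eliminate
  (C) 0(0|1)*: on '0' the DFA goes r0 → r0 and rejects (r0 ∉ Accept), but the regex matches it → eliminate
  (D) (0|1)*11(0|1)*: on '10' the DFA goes r0 → r2 → r1 and accepts (r1 ∈ Accept), but the regex does not match it → eliminate
Only (A) is consistent with the DFA.
(A) (0|1)*10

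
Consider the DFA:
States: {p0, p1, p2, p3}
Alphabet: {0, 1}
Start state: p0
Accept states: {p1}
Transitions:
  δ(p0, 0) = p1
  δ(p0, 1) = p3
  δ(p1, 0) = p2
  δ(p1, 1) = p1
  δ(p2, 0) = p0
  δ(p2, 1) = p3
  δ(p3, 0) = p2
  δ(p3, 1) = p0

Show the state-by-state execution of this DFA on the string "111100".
read '1': p0 → p3
  read '1': p3 → p0
  read '1': p0 → p3
  read '1': p3 → p0
  read '0': p0 → p1
  read '0': p1 → p2
p0 -> p3 -> p0 -> p3 -> p0 -> p1 -> p2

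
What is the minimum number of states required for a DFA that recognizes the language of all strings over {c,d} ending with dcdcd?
By Myhill–Nerode, count the distinguishable equivalence classes: 6 classes — one per longest suffix of the input that is a prefix of 'dcdcd' (lengths 0 through 5); only the length-5 class is accepting.
6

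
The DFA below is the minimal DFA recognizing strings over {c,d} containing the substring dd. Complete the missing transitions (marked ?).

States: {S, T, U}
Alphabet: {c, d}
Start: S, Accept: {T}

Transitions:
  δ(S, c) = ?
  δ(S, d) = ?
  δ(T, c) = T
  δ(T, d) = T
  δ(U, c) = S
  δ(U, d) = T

From the language and accept set, identify what each state tracks — S: no progress toward dd; T: substring dd seen; U: one trailing d.
Each missing δ(q, a) is the state matching the new tracked value after reading a.
δ(S, c) = S; δ(S, d) = U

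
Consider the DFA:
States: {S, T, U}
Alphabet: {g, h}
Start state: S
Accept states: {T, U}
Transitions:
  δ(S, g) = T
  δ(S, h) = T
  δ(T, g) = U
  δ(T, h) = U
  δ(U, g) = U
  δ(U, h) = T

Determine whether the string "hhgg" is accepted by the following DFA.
Processing string "hhgg":
  S --h--> T
  T --h--> U
  U --g--> U
  U --g--> U
Final state: U
Accept states: {T, U}
Yes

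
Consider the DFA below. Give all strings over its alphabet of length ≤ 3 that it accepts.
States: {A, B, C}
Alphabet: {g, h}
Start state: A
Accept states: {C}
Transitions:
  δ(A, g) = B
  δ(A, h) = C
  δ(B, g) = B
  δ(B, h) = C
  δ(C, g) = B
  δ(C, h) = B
h, gh, ggh, hgh, hhh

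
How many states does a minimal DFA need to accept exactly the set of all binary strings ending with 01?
By Myhill–Nerode, count the distinguishable equivalence classes: 3 classes — one per longest suffix of the input that is a prefix of '01' (lengths 0 through 2); only the length-2 class is accepting.
3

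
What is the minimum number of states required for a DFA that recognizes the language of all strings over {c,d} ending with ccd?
By Myhill–Nerode, count the distinguishable equivalence classes: 4 classes — one per longest suffix of the input that is a prefix of 'ccd' (lengths 0 through 3); only the length-3 class is accepting.
4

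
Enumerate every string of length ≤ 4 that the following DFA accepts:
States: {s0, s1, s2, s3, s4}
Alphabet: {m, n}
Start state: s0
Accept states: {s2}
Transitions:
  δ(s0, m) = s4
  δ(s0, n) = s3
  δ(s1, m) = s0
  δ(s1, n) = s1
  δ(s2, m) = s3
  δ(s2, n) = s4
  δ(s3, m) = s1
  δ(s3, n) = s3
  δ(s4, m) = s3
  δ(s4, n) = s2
mn, mnnn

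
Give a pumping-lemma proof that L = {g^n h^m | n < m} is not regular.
Assume L is regular with pumping length p. Idea: pumping up the g-block makes the g-count reach the h-count.
Choose s = g^p h^(p+1) ∈ L. By the pumping lemma, s = xyz with |xy| ≤ p, |y| > 0, so y = g^k with k ≥ 1. Then xy²z = g^(p+k) h^(p+1). Since p+k ≥ p+1, the number of g's is no longer strictly less than the number of h's, so xy²z ∉ L.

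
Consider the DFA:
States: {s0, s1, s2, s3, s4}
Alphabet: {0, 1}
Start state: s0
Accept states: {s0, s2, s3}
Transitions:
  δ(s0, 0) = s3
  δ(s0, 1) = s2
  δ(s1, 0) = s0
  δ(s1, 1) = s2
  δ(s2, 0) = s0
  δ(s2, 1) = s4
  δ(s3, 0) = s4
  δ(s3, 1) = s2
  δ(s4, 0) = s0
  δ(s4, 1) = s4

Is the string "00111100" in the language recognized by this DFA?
Processing string "00111100":
  s0 --0--> s3
  s3 --0--> s4
  s4 --1--> s4
  s4 --1--> s4
  s4 --1--> s4
  s4 --1--> s4
  s4 --0--> s0
  s0 --0--> s3
Final state: s3
Accept states: {s0, s2, s3}
Yes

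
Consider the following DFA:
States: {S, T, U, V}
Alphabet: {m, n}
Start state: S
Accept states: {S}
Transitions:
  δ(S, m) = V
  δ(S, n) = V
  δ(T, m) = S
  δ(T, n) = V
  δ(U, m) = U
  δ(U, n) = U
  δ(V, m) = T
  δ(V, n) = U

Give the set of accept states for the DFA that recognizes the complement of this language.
Complement accept states = All states \ Original accept states
= {S, T, U, V} \ {S}
{T, U, V}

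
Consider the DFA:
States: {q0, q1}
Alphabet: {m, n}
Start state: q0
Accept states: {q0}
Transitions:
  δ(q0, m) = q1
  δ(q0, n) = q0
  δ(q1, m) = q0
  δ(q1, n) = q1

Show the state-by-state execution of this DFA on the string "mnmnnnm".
read 'm': q0 → q1
  read 'n': q1 → q1
  read 'm': q1 → q0
  read 'n': q0 → q0
  read 'n': q0 → q0
  read 'n': q0 → q0
  read 'm': q0 → q1
q0 -> q1 -> q1 -> q0 -> q0 -> q0 -> q0 -> q1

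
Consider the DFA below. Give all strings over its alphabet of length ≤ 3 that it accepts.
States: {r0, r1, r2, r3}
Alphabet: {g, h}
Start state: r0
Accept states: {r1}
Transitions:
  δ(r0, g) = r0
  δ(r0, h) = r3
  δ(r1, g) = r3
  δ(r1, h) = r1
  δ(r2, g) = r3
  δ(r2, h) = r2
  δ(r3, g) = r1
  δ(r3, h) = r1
hg, hh, ghg, ghh, hgh, hhh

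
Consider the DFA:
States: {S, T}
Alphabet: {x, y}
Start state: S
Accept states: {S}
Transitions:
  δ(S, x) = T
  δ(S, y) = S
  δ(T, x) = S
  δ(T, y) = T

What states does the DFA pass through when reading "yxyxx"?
read 'y': S → S
  read 'x': S → T
  read 'y': T → T
  read 'x': T → S
  read 'x': S → T
S -> S -> T -> T -> S -> T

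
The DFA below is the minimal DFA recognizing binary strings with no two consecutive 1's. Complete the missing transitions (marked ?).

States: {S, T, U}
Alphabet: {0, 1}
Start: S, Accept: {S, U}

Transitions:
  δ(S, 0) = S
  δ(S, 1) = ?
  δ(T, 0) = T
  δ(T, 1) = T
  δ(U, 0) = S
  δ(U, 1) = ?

From the language and accept set, identify what each state tracks — S: last symbol not 1 (ok); T: saw 11 (dead); U: last symbol 1 (ok).
Each missing δ(q, a) is the state matching the new tracked value after reading a.
δ(S, 1) = U; δ(U, 1) = T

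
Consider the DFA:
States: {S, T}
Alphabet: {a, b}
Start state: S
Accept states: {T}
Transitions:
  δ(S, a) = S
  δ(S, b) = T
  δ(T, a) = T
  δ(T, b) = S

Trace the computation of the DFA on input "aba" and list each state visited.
read 'a': S → S
  read 'b': S → T
  read 'a': T → T
S -> S -> T -> T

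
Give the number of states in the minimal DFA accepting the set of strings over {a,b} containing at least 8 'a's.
By Myhill–Nerode, count the distinguishable equivalence classes: 9 classes — having seen 0, 1, …, 7, or ≥8 copies of 'a'; any two classes i < j (j ≤ 8) are distinguished by the string a^(8−j), which takes class j to 8 copies (accepted) but leaves class i below 8 (rejected).
9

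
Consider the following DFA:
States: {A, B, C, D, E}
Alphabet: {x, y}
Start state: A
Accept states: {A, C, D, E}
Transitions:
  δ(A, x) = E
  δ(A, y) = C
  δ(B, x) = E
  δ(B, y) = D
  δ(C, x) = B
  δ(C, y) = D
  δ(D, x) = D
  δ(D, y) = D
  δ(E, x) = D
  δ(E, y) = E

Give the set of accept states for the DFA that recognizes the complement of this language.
Complement accept states = All states \ Original accept states
= {A, B, C, D, E} \ {A, C, D, E}
{B}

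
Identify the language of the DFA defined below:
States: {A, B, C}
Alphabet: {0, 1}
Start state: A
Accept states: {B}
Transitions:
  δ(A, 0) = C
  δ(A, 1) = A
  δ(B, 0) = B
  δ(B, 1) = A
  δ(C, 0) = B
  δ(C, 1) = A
Testing a few strings:
  '10' → reject
  '0' → reject
  '000' → accept
  '1' → reject
State roles: A=last symbol not 0; B=two trailing 0's; C=one trailing 0
All binary strings ending with 00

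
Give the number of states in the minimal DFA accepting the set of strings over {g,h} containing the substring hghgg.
By Myhill–Nerode, count the distinguishable equivalence classes: 6 classes — one per longest suffix of the input that is a prefix of 'hghgg' (lengths 0 through 4), plus an absorbing 'already seen hghgg' class.
6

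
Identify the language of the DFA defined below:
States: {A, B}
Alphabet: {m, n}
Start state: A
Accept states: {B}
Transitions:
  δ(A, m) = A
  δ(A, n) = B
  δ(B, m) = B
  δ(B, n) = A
Testing a few strings:
  'm' → reject
  'mm' → reject
  'mn' → accept
  'mnm' → accept
State roles: A=even number of n's so far; B=odd number of n's so far
All strings over {m,n} with an odd number of n's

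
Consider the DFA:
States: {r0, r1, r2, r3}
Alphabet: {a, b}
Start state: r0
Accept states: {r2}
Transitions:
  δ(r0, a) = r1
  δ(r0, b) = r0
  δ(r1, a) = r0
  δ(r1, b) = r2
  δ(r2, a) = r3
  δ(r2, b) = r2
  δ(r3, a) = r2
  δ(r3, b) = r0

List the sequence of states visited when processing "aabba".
read 'a': r0 → r1
  read 'a': r1 → r0
  read 'b': r0 → r0
  read 'b': r0 → r0
  read 'a': r0 → r1
r0 -> r1 -> r0 -> r0 -> r0 -> r1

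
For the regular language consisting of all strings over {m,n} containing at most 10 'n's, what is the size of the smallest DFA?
By Myhill–Nerode, count the distinguishable equivalence classes: 12 classes — having seen 0, 1, …, 10, or >10 copies of 'n'; counts 0 through 10 are accepting and >10 is dead.
12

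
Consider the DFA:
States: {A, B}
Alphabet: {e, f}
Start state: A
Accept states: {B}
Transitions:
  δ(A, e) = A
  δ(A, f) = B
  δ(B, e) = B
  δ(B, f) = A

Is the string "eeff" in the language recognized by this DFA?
Processing string "eeff":
  A --e--> A
  A --e--> A
  A --f--> B
  B --f--> A
Final state: A
Accept states: {B}
No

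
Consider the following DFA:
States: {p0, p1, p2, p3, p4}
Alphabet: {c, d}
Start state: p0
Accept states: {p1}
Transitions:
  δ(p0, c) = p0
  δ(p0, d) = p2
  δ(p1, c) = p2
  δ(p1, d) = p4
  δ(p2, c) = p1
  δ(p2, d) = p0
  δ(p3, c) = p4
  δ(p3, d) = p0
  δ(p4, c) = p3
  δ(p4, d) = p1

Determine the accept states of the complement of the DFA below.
Complement accept states = All states \ Original accept states
= {p0, p1, p2, p3, p4} \ {p1}
{p0, p2, p3, p4}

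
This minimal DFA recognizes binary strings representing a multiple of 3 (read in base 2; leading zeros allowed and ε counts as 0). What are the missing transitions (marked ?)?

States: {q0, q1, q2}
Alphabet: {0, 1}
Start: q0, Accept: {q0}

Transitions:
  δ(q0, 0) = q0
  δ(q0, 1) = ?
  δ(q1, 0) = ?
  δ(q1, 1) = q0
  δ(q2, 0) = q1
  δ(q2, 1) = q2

From the language and accept set, identify what each state tracks — q0: value ≡ 0 (mod 3); q1: value ≡ 1 (mod 3); q2: value ≡ 2 (mod 3).
Each missing δ(q, a) is the state matching the new tracked value after reading a.
δ(q0, 1) = q1; δ(q1, 0) = q2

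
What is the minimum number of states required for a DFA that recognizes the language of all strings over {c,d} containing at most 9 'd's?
By Myhill–Nerode, count the distinguishable equivalence classes: 11 classes — having seen 0, 1, …, 9, or >9 copies of 'd'; counts 0 through 9 are accepting and >9 is dead.
11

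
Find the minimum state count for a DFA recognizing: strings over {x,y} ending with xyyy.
By Myhill–Nerode, count the distinguishable equivalence classes: 5 classes — one per longest suffix of the input that is a prefix of 'xyyy' (lengths 0 through 4); only the length-4 class is accepting.
5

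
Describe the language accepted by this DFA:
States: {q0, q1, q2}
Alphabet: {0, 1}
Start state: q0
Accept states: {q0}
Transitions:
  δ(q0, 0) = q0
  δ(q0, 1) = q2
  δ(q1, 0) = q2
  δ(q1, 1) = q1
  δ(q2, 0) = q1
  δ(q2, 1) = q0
Testing a few strings:
  '0100' → reject
  '110' → accept
  '01' → reject
  '010' → reject
State roles: q0=value ≡ 0 (mod 3); q1=value ≡ 2 (mod 3); q2=value ≡ 1 (mod 3)
All binary strings representing a multiple of 3 (read in base 2; leading zeros allowed and ε counts as 0)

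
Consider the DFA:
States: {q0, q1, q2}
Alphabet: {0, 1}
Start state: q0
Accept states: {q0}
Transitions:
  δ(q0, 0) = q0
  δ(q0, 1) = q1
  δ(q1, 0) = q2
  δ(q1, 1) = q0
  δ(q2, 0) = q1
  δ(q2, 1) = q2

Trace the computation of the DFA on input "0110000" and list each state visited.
read '0': q0 → q0
  read '1': q0 → q1
  read '1': q1 → q0
  read '0': q0 → q0
  read '0': q0 → q0
  read '0': q0 → q0
  read '0': q0 → q0
q0 -> q0 -> q1 -> q0 -> q0 -> q0 -> q0 -> q0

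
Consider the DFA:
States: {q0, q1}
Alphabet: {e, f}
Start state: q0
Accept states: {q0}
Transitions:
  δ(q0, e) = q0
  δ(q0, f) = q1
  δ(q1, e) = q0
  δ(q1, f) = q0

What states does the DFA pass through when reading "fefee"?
read 'f': q0 → q1
  read 'e': q1 → q0
  read 'f': q0 → q1
  read 'e': q1 → q0
  read 'e': q0 → q0
q0 -> q1 -> q0 -> q1 -> q0 -> q0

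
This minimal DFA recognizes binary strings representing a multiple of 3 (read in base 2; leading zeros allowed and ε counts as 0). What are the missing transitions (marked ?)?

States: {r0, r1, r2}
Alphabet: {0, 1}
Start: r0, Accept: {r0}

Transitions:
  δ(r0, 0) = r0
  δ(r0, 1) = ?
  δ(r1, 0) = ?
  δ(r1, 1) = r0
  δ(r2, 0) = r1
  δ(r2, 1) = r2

From the language and accept set, identify what each state tracks — r0: value ≡ 0 (mod 3); r1: value ≡ 1 (mod 3); r2: value ≡ 2 (mod 3).
Each missing δ(q, a) is the state matching the new tracked value after reading a.
δ(r0, 1) = r1; δ(r1, 0) = r2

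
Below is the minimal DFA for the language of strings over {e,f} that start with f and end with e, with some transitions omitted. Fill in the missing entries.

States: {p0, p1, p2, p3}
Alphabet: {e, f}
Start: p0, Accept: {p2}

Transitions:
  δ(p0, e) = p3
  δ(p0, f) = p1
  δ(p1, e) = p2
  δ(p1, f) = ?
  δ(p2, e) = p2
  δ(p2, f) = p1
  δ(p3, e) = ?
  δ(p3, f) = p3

From the language and accept set, identify what each state tracks — p0: no input read; p1: started with f, last symbol f; p2: started with f, last symbol e; p3: started with e (dead).
Each missing δ(q, a) is the state matching the new tracked value after reading a.
δ(p1, f) = p1; δ(p3, e) = p3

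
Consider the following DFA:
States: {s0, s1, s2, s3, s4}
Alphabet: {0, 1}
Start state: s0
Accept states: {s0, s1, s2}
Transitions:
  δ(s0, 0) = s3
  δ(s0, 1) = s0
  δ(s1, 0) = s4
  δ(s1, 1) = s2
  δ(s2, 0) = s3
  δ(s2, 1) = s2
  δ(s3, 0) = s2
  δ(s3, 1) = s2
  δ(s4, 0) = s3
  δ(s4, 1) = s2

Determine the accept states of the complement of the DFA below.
Complement accept states = All states \ Original accept states
= {s0, s1, s2, s3, s4} \ {s0, s1, s2}
{s3, s4}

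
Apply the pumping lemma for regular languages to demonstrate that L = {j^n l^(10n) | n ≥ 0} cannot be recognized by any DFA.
Assume L is regular with pumping length p. Idea: pumping the j-block breaks the 1:10 ratio.
Choose s = j^p l^(10p) (length 11p ≥ p). By the pumping lemma, s = xyz with |xy| ≤ p, |y| > 0, so y = j^k with k ≥ 1. Then xy²z = j^(p+k) l^(10p). For this to be in L we would need 10p = 10(p+k), i.e. 10k = 0, contradicting k ≥ 1. So xy²z ∉ L.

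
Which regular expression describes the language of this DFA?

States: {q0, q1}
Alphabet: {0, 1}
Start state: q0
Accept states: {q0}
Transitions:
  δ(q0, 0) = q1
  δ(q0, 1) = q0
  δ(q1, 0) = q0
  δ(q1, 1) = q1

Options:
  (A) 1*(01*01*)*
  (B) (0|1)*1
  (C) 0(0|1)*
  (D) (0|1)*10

Check each option against the DFA on short strings; one disagreement eliminates an option:
  (A) 1*(01*01*)*: agrees with the DFA on every string of length ≤ 6
  (B) (0|1)*1: on ε the DFA stays in q0 and accepts (q0 ∈ Accept), but the regex does not match it → eliminate
  (C) 0(0|1)*: on ε the DFA stays in q0 and accepts (q0 ∈ Accept), but the regex does not match it → eliminate
  (D) (0|1)*10: on ε the DFA stays in q0 and accepts (q0 ∈ Accept), but the regex does not match it → eliminate
Only (A) is consistent with the DFA.
(A) 1*(01*01*)*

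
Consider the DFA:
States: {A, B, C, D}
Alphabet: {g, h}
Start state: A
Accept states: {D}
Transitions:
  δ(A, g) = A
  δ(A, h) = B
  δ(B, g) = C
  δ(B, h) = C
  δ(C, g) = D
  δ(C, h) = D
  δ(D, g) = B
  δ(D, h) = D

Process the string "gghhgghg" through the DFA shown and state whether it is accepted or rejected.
Processing string "gghhgghg":
  A --g--> A
  A --g--> A
  A --h--> B
  B --h--> C
  C --g--> D
  D --g--> B
  B --h--> C
  C --g--> D
Final state: D
Accept states: {D}
Yes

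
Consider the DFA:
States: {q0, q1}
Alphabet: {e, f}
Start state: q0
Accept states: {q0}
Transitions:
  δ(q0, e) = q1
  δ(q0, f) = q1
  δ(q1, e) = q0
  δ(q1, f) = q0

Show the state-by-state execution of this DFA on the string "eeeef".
read 'e': q0 → q1
  read 'e': q1 → q0
  read 'e': q0 → q1
  read 'e': q1 → q0
  read 'f': q0 → q1
q0 -> q1 -> q0 -> q1 -> q0 -> q1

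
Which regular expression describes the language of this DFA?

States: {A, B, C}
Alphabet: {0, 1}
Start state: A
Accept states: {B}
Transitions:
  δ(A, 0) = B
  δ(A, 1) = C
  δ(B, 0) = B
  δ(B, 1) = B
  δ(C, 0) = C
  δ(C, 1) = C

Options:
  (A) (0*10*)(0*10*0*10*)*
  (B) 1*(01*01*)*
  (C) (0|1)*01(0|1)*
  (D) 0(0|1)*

Check each option against the DFA on short strings; one disagreement eliminates an option:
  (A) (0*10*)(0*10*0*10*)*: on '0' the DFA goes A → B and accepts (B ∈ Accept), but the regex does not match it → eliminate
  (B) 1*(01*01*)*: on ε the DFA stays in A and rejects (A ∉ Accept), but the regex matches it → eliminate
  (C) (0|1)*01(0|1)*: on '0' the DFA goes A → B and accepts (B ∈ Accept), but the regex does not match it → eliminate
  (D) 0(0|1)*: agrees with the DFA on every string of length ≤ 6
Only (D) is consistent with the DFA.
(D) 0(0|1)*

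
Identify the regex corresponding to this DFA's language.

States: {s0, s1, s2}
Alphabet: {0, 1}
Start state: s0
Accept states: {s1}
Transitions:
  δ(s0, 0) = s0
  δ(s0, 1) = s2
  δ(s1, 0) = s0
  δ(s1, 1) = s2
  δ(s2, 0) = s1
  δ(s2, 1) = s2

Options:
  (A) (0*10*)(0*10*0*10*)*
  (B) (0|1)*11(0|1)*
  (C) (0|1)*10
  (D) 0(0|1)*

Check each option against the DFA on short strings; one disagreement eliminates an option:
  (A) (0*10*)(0*10*0*10*)*: on '1' the DFA goes s0 → s2 and rejects (s2 ∉ Accept), but the regex matches it → eliminate
  (B) (0|1)*11(0|1)*: on '10' the DFA goes s0 → s2 → s1 and accepts (s1 ∈ Accept), but the regex does not match it → eliminate
  (C) (0|1)*10: agrees with the DFA on every string of length ≤ 6
  (D) 0(0|1)*: on '0' the DFA goes s0 → s0 and rejects (s0 ∉ Accept), but the regex matches it → eliminate
Only (C) is consistent with the DFA.
(C) (0|1)*10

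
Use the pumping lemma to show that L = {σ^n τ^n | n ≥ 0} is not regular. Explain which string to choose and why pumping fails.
Assume L is regular with pumping length p. Idea: pumping the σ-block changes the count balance.
Choose s = σ^p τ^p (length 2p ≥ p). By the pumping lemma, s = xyz with |xy| ≤ p, |y| > 0. So y = σ^k for some k > 0 (since xy is entirely within the σ's). Pumping gives xy²z = σ^(p+k) τ^p, which is not in L since p+k ≠ p.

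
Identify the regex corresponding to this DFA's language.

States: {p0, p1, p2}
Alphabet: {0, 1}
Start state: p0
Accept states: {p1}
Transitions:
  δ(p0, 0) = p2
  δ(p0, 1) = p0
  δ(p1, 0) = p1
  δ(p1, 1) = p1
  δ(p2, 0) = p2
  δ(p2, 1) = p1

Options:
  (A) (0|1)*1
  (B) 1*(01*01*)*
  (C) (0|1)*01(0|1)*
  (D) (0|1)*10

Check each option against the DFA on short strings; one disagreement eliminates an option:
  (A) (0|1)*1: on '1' the DFA goes p0 → p0 and rejects (p0 ∉ Accept), but the regex matches it → eliminate
  (B) 1*(01*01*)*: on ε the DFA stays in p0 and rejects (p0 ∉ Accept), but the regex matches it → eliminate
  (C) (0|1)*01(0|1)*: agrees with the DFA on every string of length ≤ 6
  (D) (0|1)*10: on '01' the DFA goes p0 → p2 → p1 and accepts (p1 ∈ Accept), but the regex does not match it → eliminate
Only (C) is consistent with the DFA.
(C) (0|1)*01(0|1)*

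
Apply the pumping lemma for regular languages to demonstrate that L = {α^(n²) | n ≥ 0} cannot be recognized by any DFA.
Assume L is regular with pumping length p. Idea: pumping adds a fixed amount, but gaps between consecutive squares grow.
Choose s = α^(p²) (length p² ≥ p). By the pumping lemma, s = xyz with |xy| ≤ p, |y| > 0, so |y| = k with 1 ≤ k ≤ p. Then |xy²z| = p²+k. Since p² < p²+k ≤ p²+p < (p+1)², the length p²+k lies strictly between consecutive squares, so it is not a perfect square and xy²z ∉ L.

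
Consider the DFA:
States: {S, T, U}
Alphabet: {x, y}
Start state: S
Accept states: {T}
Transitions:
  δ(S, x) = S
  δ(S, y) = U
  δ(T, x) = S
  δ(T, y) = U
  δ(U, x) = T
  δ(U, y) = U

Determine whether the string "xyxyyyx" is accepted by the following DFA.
Processing string "xyxyyyx":
  S --x--> S
  S --y--> U
  U --x--> T
  T --y--> U
  U --y--> U
  U --y--> U
  U --x--> T
Final state: T
Accept states: {T}
Yes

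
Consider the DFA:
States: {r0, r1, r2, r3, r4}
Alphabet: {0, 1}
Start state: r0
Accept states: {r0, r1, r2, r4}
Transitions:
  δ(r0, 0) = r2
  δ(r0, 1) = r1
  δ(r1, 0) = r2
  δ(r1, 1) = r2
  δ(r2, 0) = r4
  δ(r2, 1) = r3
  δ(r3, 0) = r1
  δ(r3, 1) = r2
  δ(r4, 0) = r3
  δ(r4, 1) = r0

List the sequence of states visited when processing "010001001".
read '0': r0 → r2
  read '1': r2 → r3
  read '0': r3 → r1
  read '0': r1 → r2
  read '0': r2 → r4
  read '1': r4 → r0
  read '0': r0 → r2
  read '0': r2 → r4
  read '1': r4 → r0
r0 -> r2 -> r3 -> r1 -> r2 -> r4 -> r0 -> r2 -> r4 -> r0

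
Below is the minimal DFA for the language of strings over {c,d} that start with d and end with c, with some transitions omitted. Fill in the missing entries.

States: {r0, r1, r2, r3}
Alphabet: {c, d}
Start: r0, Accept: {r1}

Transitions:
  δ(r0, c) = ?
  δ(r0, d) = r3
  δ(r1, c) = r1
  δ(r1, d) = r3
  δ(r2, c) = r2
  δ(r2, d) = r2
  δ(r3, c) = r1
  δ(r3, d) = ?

From the language and accept set, identify what each state tracks — r0: no input read; r1: started with d, last symbol c; r2: started with c (dead); r3: started with d, last symbol d.
Each missing δ(q, a) is the state matching the new tracked value after reading a.
δ(r0, c) = r2; δ(r3, d) = r3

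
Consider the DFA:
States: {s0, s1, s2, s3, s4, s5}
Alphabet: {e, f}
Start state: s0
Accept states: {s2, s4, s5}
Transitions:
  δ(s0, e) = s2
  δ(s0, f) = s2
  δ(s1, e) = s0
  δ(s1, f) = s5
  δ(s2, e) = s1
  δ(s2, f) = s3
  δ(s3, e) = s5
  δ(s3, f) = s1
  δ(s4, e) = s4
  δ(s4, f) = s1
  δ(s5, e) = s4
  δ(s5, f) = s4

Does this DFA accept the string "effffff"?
Processing string "effffff":
  s0 --e--> s2
  s2 --f--> s3
  s3 --f--> s1
  s1 --f--> s5
  s5 --f--> s4
  s4 --f--> s1
  s1 --f--> s5
Final state: s5
Accept states: {s2, s4, s5}
Yes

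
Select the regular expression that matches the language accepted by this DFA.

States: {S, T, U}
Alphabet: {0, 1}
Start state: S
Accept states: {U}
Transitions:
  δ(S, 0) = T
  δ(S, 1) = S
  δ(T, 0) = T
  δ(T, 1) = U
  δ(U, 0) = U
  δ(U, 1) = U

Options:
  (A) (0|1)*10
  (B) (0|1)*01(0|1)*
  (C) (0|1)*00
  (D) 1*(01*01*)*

Check each option against the DFA on short strings; one disagreement eliminates an option:
  (A) (0|1)*10: on '01' the DFA goes S → T → U and accepts (U ∈ Accept), but the regex does not match it → eliminate
  (B) (0|1)*01(0|1)*: agrees with the DFA on every string of length ≤ 6
  (C) (0|1)*00: on '00' the DFA goes S → T → T and rejects (T ∉ Accept), but the regex matches it → eliminate
  (D) 1*(01*01*)*: on ε the DFA stays in S and rejects (S ∉ Accept), but the regex matches it → eliminate
Only (B) is consistent with the DFA.
(B) (0|1)*01(0|1)*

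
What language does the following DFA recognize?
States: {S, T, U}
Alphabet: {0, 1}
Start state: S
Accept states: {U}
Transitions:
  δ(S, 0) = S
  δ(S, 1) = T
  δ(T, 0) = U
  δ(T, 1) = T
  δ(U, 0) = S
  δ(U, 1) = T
Testing a few strings:
  '0' → reject
  '0110' → accept
  '1001' → reject
  '01' → reject
State roles: S=no suffix match; T=one trailing 1; U=suffix is 10
All binary strings ending with 10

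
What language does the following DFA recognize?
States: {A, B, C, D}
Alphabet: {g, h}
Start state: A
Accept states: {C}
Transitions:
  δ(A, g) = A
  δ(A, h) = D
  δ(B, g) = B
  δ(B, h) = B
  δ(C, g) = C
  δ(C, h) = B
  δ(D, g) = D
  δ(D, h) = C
Testing a few strings:
  'hgg' → reject
  'ghh' → accept
  'hghh' → reject
  'gh' → reject
State roles: A=zero h's; B=≥ three h's (dead); C=two h's; D=one h
All strings over {g,h} containing exactly two h's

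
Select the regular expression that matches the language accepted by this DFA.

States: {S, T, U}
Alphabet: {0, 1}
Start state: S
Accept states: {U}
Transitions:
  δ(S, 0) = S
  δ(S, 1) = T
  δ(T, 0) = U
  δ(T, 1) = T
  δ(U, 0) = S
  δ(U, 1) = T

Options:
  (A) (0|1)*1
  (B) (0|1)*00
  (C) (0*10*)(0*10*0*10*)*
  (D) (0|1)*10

Check each option against the DFA on short strings; one disagreement eliminates an option:
  (A) (0|1)*1: on '1' the DFA goes S → T and rejects (T ∉ Accept), but the regex matches it → eliminate
  (B) (0|1)*00: on '00' the DFA goes S → S → S and rejects (S ∉ Accept), but the regex matches it → eliminate
  (C) (0*10*)(0*10*0*10*)*: on '1' the DFA goes S → T and rejects (T ∉ Accept), but the regex matches it → eliminate
  (D) (0|1)*10: agrees with the DFA on every string of length ≤ 6
Only (D) is consistent with the DFA.
(D) (0|1)*10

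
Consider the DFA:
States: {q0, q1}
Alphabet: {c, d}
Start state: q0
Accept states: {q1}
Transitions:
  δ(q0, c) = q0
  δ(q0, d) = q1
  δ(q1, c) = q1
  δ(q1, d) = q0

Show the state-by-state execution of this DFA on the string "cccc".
read 'c': q0 → q0
  read 'c': q0 → q0
  read 'c': q0 → q0
  read 'c': q0 → q0
q0 -> q0 -> q0 -> q0 -> q0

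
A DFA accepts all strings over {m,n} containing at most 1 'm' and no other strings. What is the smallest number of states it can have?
By Myhill–Nerode, count the distinguishable equivalence classes: 3 classes — having seen 0, 1, or >1 copies of 'm'; counts 0 through 1 are accepting and >1 is dead.
3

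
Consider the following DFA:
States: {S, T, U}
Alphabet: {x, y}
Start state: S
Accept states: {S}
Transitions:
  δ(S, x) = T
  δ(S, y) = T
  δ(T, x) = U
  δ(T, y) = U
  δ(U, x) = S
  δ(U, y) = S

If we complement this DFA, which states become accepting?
Complement accept states = All states \ Original accept states
= {S, T, U} \ {S}
{T, U}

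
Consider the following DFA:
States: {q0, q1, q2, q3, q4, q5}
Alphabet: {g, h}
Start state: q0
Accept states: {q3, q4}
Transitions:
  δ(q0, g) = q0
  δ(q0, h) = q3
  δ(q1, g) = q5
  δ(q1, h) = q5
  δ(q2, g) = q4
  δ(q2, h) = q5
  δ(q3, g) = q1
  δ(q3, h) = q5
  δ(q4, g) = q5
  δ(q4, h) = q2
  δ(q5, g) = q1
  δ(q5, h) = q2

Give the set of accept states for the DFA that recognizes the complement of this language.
Complement accept states = All states \ Original accept states
= {q0, q1, q2, q3, q4, q5} \ {q3, q4}
{q0, q1, q2, q5}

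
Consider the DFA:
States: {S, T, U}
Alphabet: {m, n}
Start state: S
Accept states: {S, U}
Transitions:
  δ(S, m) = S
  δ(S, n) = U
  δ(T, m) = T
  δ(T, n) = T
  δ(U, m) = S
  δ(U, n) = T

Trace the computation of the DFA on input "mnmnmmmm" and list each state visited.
read 'm': S → S
  read 'n': S → U
  read 'm': U → S
  read 'n': S → U
  read 'm': U → S
  read 'm': S → S
  read 'm': S → S
  read 'm': S → S
S -> S -> U -> S -> U -> S -> S -> S -> S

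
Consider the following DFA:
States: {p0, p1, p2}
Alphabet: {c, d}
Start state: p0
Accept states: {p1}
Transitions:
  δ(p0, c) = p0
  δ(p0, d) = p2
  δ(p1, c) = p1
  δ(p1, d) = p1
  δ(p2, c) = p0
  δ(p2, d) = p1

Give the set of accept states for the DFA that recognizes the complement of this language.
Complement accept states = All states \ Original accept states
= {p0, p1, p2} \ {p1}
{p0, p2}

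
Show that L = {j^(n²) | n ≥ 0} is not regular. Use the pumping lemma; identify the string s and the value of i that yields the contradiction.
Assume L is regular with pumping length p. Idea: pumping adds a fixed amount, but gaps between consecutive squares grow.
Choose s = j^(p²) (length p² ≥ p). By the pumping lemma, s = xyz with |xy| ≤ p, |y| > 0, so |y| = k with 1 ≤ k ≤ p. Then |xy²z| = p²+k. Since p² < p²+k ≤ p²+p < (p+1)², the length p²+k lies strictly between consecutive squares, so it is not a perfect square and xy²z ∉ L.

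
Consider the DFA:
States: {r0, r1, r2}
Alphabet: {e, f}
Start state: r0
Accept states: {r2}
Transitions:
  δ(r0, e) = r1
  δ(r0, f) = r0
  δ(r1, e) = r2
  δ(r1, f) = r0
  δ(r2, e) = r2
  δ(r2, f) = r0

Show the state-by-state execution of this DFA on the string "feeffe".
read 'f': r0 → r0
  read 'e': r0 → r1
  read 'e': r1 → r2
  read 'f': r2 → r0
  read 'f': r0 → r0
  read 'e': r0 → r1
r0 -> r0 -> r1 -> r2 -> r0 -> r0 -> r1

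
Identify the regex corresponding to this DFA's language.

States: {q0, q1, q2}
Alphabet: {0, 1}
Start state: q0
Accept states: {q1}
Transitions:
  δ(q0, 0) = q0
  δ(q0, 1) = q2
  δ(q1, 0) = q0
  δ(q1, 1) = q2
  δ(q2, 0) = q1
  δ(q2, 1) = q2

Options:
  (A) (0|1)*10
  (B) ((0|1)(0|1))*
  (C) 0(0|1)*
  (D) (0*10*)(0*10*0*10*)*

Check each option against the DFA on short strings; one disagreement eliminates an option:
  (A) (0|1)*10: agrees with the DFA on every string of length ≤ 6
  (B) ((0|1)(0|1))*: on ε the DFA stays in q0 and rejects (q0 ∉ Accept), but the regex matches it → eliminate
  (C) 0(0|1)*: on '0' the DFA goes q0 → q0 and rejects (q0 ∉ Accept), but the regex matches it → eliminate
  (D) (0*10*)(0*10*0*10*)*: on '1' the DFA goes q0 → q2 and rejects (q2 ∉ Accept), but the regex matches it → eliminate
Only (A) is consistent with the DFA.
(A) (0|1)*10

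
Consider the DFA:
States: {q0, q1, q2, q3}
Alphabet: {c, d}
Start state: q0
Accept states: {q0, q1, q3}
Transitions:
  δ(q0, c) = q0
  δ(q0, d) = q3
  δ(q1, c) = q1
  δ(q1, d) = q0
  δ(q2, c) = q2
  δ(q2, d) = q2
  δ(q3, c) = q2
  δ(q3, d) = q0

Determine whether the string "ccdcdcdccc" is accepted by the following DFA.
Processing string "ccdcdcdccc":
  q0 --c--> q0
  q0 --c--> q0
  q0 --d--> q3
  q3 --c--> q2
  q2 --d--> q2
  q2 --c--> q2
  q2 --d--> q2
  q2 --c--> q2
  q2 --c--> q2
  q2 --c--> q2
Final state: q2
Accept states: {q0, q1, q3}
No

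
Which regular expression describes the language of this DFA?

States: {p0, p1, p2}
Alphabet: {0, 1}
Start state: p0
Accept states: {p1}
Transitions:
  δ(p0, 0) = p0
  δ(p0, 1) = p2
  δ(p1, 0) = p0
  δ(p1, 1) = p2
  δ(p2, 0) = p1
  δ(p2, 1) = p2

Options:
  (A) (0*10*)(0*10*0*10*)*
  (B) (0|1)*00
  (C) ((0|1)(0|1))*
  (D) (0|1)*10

Check each option against the DFA on short strings; one disagreement eliminates an option:
  (A) (0*10*)(0*10*0*10*)*: on '1' the DFA goes p0 → p2 and rejects (p2 ∉ Accept), but the regex matches it → eliminate
  (B) (0|1)*00: on '00' the DFA goes p0 → p0 → p0 and rejects (p0 ∉ Accept), but the regex matches it → eliminate
  (C) ((0|1)(0|1))*: on ε the DFA stays in p0 and rejects (p0 ∉ Accept), but the regex matches it → eliminate
  (D) (0|1)*10: agrees with the DFA on every string of length ≤ 6
Only (D) is consistent with the DFA.
(D) (0|1)*10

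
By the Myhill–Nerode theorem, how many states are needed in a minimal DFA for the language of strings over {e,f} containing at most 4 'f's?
By Myhill–Nerode, count the distinguishable equivalence classes: 6 classes — having seen 0, 1, …, 4, or >4 copies of 'f'; counts 0 through 4 are accepting and >4 is dead.
6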